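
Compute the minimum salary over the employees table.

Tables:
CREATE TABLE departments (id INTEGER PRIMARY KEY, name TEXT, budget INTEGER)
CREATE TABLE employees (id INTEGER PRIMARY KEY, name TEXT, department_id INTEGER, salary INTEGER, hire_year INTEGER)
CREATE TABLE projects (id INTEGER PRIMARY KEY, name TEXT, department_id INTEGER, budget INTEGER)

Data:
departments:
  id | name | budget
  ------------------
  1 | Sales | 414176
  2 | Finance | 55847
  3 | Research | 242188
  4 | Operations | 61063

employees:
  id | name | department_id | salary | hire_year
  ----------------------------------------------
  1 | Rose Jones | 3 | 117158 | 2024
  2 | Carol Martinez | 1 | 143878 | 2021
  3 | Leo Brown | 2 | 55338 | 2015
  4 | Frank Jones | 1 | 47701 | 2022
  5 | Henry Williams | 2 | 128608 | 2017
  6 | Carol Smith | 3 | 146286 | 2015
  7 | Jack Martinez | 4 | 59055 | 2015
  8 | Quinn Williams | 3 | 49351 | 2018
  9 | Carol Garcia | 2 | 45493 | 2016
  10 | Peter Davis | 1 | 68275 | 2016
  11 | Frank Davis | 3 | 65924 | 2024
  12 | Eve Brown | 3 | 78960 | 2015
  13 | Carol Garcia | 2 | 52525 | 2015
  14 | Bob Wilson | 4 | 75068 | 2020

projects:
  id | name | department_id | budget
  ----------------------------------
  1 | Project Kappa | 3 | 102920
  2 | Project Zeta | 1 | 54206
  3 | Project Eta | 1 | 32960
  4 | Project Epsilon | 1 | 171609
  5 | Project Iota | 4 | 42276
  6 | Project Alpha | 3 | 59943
SELECT MIN(salary) FROM employees

Execution result:
45493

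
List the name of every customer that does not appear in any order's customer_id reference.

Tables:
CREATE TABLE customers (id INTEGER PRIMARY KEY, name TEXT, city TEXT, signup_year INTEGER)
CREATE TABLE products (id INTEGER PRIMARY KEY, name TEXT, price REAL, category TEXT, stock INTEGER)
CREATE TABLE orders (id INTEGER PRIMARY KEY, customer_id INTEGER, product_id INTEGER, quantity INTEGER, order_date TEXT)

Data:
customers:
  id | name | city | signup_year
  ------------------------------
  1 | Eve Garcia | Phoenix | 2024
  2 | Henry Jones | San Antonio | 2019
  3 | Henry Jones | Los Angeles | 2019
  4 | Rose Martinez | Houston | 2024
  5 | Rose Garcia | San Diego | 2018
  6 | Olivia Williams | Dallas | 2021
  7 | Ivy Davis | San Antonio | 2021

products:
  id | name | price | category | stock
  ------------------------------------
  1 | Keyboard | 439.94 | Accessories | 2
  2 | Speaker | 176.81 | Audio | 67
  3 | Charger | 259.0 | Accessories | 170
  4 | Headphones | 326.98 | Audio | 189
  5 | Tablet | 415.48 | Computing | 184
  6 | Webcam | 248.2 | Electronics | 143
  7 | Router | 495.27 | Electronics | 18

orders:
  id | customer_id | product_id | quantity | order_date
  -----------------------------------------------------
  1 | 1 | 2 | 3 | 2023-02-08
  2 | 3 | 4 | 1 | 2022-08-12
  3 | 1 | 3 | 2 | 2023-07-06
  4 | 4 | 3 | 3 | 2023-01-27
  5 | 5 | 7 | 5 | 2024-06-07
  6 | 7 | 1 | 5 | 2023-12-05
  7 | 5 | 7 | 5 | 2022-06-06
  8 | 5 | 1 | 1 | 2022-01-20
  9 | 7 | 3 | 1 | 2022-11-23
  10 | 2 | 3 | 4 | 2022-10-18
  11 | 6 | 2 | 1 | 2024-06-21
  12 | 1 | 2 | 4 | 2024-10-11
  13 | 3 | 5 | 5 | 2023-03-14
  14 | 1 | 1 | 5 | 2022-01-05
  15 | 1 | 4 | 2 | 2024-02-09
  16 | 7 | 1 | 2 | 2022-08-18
SELECT p.name FROM customers p LEFT JOIN orders c ON c.customer_id = p.id WHERE c.id IS NULL

Execution result:
(no rows)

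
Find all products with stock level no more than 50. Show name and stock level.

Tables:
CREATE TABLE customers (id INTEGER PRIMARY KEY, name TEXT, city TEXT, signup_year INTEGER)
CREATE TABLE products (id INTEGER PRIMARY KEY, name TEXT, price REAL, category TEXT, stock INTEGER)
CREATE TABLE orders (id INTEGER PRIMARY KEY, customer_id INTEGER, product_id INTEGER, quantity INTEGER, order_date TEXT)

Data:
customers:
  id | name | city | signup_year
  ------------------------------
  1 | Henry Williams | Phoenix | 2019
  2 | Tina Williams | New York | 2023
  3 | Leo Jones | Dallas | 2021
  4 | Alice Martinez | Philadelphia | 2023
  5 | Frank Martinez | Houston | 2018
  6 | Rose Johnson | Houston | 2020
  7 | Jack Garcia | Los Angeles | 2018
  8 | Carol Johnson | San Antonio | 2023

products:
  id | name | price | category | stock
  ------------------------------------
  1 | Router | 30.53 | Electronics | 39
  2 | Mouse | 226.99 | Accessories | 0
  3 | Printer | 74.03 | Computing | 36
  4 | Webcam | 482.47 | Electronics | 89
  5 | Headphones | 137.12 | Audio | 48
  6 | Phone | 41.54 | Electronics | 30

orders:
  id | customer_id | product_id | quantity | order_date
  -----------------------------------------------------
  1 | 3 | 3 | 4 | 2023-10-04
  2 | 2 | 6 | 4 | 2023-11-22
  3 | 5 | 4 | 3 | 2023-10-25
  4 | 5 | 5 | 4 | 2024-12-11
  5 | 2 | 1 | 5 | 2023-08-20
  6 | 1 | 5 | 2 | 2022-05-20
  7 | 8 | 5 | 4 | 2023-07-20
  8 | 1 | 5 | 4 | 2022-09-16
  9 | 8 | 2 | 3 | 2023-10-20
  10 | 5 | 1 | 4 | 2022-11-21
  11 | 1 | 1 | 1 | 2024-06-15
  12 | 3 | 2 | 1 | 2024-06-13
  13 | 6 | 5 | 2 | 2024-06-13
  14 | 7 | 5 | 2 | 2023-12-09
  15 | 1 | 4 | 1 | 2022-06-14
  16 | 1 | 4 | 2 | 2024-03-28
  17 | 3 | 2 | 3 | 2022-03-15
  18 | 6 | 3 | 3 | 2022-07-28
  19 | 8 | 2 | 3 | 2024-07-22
SELECT name, stock FROM products WHERE stock <= 50

Execution result:
name | stock
Router | 39
Mouse | 0
Printer | 36
Headphones | 48
Phone | 30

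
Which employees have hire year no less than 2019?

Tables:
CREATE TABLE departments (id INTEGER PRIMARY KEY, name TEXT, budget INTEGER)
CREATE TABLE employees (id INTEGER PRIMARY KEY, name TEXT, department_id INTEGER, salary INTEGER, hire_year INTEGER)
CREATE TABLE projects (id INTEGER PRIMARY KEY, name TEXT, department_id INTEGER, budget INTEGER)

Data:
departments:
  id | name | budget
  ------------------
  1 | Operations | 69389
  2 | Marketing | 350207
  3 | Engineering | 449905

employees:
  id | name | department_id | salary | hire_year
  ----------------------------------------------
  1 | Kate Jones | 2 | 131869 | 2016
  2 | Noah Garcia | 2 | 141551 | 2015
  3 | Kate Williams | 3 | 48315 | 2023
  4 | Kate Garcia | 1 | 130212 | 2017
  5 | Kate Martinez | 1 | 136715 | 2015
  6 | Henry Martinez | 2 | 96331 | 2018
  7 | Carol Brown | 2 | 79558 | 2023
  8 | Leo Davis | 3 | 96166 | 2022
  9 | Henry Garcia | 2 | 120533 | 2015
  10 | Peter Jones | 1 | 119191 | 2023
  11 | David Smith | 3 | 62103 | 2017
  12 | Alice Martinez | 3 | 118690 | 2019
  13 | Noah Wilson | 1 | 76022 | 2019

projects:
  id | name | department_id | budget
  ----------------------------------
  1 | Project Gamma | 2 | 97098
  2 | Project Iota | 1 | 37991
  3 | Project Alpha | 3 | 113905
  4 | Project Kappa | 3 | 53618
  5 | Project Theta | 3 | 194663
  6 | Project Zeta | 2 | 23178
SELECT name, hire_year FROM employees WHERE hire_year >= 2019

Execution result:
name | hire_year
Kate Williams | 2023
Carol Brown | 2023
Leo Davis | 2022
Peter Jones | 2023
Alice Martinez | 2019
Noah Wilson | 2019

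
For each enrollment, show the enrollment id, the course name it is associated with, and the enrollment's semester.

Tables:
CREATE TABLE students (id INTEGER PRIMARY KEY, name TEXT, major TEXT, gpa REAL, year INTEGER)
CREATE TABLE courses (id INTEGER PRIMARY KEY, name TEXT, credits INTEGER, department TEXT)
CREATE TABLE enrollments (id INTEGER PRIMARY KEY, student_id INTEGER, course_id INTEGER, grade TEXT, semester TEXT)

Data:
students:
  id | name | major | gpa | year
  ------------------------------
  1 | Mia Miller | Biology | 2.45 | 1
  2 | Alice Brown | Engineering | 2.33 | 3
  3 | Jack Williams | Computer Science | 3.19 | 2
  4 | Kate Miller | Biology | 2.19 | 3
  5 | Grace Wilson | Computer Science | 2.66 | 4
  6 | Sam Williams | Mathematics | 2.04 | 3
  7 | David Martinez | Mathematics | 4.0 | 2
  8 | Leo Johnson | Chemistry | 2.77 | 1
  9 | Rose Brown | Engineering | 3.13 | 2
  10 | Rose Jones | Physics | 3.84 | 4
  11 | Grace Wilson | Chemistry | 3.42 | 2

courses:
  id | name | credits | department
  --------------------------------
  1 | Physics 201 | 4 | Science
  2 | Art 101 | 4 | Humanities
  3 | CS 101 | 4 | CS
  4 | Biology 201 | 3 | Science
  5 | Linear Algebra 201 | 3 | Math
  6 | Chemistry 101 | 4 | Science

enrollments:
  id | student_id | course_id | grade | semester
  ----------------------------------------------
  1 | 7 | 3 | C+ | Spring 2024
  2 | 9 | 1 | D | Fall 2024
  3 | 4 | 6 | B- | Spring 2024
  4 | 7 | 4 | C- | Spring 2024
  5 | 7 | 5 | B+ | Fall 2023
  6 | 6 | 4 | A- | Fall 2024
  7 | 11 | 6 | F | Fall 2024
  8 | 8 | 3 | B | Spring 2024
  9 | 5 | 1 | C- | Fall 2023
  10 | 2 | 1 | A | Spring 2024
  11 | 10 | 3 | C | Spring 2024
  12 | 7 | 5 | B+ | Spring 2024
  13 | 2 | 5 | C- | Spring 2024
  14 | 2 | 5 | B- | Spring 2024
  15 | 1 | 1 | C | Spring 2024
SELECT c.id, p.name AS course, c.semester FROM enrollments c JOIN courses p ON c.course_id = p.id

Execution result:
id | course | semester
1 | CS 101 | Spring 2024
2 | Physics 201 | Fall 2024
3 | Chemistry 101 | Spring 2024
4 | Biology 201 | Spring 2024
5 | Linear Algebra 201 | Fall 2023
6 | Biology 201 | Fall 2024
7 | Chemistry 101 | Fall 2024
8 | CS 101 | Spring 2024
9 | Physics 201 | Fall 2023
10 | Physics 201 | Spring 2024
11 | CS 101 | Spring 2024
12 | Linear Algebra 201 | Spring 2024
13 | Linear Algebra 201 | Spring 2024
14 | Linear Algebra 201 | Spring 2024
15 | Physics 201 | Spring 2024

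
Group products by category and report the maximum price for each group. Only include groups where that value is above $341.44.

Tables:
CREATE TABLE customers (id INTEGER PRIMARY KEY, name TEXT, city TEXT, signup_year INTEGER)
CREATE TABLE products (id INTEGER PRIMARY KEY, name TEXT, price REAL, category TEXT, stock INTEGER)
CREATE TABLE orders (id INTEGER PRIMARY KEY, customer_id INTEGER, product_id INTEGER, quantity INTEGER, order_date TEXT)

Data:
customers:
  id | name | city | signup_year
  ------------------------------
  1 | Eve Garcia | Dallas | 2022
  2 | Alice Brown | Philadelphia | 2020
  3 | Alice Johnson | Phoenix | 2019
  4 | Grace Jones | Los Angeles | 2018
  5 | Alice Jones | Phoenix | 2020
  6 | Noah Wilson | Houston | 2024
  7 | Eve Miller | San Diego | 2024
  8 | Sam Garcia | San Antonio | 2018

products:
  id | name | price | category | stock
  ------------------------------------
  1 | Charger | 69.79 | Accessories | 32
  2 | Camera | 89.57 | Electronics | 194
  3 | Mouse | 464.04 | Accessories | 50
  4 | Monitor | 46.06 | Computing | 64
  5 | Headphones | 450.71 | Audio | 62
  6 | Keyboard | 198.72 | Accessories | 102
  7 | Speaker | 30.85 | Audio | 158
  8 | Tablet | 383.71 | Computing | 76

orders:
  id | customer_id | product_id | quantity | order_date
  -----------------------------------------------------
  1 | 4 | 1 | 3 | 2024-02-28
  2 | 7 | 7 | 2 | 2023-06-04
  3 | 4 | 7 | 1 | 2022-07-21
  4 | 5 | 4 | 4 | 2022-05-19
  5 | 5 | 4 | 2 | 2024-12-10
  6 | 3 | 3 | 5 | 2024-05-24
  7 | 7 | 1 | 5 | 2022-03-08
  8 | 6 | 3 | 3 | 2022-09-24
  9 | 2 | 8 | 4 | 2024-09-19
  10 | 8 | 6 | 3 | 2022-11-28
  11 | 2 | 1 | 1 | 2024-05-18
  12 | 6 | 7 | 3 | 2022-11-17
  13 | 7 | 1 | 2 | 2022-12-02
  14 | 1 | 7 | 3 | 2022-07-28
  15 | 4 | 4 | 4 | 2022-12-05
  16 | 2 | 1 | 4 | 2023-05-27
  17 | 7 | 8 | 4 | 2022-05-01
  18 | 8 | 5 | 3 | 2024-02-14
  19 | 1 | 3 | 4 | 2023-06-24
SELECT category, MAX(price) AS max_price FROM products GROUP BY category HAVING MAX(price) > 341.44

Execution result:
category | max_price
Accessories | 464.04
Audio | 450.71
Computing | 383.71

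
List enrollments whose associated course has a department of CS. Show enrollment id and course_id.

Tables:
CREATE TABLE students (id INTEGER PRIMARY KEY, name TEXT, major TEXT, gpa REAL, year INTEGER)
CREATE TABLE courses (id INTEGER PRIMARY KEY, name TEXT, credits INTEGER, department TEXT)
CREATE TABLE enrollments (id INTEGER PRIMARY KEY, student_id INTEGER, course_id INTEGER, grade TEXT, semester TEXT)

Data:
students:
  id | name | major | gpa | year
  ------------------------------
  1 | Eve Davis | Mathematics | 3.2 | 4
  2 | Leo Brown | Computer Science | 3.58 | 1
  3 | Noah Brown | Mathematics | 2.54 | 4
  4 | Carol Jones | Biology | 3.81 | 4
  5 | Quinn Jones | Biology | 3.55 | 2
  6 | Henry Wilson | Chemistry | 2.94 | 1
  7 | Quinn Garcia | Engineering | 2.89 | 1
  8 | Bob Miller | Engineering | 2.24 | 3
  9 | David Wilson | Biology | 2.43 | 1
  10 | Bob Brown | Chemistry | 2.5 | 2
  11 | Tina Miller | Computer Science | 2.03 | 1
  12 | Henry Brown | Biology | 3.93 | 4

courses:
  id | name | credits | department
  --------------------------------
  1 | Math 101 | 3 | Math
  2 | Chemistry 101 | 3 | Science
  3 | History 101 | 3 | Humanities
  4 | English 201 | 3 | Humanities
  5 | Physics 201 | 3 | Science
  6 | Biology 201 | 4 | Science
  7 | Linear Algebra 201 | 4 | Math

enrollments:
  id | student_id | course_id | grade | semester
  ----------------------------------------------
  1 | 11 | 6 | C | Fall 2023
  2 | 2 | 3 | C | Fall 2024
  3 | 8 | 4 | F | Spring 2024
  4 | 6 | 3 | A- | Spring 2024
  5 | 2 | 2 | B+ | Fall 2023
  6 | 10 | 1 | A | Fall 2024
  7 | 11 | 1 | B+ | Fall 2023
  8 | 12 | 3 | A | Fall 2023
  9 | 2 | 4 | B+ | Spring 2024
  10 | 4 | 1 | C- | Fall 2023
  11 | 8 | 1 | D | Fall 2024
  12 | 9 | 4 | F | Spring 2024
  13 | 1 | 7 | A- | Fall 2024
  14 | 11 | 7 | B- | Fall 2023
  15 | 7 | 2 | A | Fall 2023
SELECT id, course_id FROM enrollments WHERE course_id IN (SELECT id FROM courses WHERE department = 'CS')

Execution result:
(no rows)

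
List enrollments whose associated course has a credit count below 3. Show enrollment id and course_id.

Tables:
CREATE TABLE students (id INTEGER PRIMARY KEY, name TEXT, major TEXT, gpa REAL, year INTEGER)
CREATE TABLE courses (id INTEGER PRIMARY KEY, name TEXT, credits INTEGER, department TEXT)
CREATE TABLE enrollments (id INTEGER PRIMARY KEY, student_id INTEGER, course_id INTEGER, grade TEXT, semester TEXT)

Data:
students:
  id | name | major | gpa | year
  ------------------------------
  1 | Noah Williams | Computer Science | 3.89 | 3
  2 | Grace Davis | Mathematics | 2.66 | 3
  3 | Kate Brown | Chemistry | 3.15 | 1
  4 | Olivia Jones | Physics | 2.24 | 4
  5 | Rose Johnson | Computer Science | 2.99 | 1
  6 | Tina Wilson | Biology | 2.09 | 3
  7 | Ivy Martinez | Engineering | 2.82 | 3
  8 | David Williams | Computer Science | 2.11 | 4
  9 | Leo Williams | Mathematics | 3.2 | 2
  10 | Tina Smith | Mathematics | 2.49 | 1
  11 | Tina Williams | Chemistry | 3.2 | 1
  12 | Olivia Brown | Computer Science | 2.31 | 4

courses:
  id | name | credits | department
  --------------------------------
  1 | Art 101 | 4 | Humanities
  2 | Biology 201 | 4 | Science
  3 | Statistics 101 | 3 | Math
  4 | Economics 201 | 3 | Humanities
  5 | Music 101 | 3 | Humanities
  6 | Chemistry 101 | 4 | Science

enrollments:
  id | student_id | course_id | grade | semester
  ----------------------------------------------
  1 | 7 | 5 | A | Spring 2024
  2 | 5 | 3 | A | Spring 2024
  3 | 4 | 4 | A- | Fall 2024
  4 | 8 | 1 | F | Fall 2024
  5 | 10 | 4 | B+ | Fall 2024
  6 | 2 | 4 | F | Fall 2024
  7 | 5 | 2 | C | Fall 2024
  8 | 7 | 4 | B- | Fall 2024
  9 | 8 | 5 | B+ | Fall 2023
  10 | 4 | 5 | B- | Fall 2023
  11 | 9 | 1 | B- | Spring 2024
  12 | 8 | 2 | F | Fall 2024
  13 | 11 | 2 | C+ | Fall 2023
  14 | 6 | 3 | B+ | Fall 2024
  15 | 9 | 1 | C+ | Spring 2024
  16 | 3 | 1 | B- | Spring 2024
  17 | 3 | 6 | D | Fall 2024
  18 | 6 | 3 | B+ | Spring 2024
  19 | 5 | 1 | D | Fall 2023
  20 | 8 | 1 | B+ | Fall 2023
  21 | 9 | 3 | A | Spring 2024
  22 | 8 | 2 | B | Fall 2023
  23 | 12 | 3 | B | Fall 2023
SELECT id, course_id FROM enrollments WHERE course_id IN (SELECT id FROM courses WHERE credits < 3)

Execution result:
(no rows)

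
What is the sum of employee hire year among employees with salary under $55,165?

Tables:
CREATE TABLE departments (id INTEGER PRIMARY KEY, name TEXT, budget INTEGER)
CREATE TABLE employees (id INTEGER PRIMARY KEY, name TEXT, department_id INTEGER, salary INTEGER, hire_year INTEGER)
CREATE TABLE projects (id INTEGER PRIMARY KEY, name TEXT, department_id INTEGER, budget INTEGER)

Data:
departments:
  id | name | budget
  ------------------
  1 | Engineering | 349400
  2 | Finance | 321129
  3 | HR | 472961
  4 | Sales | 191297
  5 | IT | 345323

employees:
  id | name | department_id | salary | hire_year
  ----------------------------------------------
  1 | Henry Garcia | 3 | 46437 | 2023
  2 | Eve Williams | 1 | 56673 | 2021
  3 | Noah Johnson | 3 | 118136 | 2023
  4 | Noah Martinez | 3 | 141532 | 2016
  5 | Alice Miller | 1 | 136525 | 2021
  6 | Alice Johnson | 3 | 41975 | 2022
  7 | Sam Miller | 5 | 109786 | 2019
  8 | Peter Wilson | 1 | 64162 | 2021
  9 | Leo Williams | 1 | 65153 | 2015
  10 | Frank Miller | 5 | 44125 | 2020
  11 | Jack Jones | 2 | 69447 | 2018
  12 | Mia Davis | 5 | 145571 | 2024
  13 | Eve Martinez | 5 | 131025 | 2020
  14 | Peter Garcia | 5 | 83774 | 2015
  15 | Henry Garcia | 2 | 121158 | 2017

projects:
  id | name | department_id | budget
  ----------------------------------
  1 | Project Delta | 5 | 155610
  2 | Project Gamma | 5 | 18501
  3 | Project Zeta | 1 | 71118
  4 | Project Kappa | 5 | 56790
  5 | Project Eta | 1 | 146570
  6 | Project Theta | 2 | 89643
SELECT SUM(hire_year) FROM employees WHERE salary < 55165

Execution result:
6065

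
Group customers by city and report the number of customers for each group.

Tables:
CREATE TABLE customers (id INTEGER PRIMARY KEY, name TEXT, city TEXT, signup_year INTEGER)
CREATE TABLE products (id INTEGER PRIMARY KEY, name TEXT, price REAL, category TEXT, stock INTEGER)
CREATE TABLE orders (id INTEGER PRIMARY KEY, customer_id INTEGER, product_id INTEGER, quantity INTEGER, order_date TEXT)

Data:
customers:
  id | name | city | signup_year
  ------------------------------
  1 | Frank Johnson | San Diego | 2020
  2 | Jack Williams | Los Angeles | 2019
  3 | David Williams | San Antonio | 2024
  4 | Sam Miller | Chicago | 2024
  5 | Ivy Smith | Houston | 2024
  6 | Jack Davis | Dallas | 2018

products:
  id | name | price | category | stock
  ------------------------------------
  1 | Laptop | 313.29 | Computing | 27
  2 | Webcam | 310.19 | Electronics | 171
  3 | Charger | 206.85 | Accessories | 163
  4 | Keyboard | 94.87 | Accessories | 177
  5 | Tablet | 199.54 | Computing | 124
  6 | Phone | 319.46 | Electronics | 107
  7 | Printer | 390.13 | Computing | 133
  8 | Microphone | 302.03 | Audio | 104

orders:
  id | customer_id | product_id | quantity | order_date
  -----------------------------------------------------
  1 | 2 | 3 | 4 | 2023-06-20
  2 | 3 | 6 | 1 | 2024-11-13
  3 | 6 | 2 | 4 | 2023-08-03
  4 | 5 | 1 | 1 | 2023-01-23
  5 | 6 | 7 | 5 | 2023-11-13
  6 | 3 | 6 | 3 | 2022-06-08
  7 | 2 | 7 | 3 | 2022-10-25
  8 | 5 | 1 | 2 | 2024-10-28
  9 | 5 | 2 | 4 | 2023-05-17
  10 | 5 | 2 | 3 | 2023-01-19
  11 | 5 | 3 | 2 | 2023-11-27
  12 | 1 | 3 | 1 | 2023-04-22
SELECT city, COUNT(*) AS n FROM customers GROUP BY city

Execution result:
city | n
Chicago | 1
Dallas | 1
Houston | 1
Los Angeles | 1
San Antonio | 1
San Diego | 1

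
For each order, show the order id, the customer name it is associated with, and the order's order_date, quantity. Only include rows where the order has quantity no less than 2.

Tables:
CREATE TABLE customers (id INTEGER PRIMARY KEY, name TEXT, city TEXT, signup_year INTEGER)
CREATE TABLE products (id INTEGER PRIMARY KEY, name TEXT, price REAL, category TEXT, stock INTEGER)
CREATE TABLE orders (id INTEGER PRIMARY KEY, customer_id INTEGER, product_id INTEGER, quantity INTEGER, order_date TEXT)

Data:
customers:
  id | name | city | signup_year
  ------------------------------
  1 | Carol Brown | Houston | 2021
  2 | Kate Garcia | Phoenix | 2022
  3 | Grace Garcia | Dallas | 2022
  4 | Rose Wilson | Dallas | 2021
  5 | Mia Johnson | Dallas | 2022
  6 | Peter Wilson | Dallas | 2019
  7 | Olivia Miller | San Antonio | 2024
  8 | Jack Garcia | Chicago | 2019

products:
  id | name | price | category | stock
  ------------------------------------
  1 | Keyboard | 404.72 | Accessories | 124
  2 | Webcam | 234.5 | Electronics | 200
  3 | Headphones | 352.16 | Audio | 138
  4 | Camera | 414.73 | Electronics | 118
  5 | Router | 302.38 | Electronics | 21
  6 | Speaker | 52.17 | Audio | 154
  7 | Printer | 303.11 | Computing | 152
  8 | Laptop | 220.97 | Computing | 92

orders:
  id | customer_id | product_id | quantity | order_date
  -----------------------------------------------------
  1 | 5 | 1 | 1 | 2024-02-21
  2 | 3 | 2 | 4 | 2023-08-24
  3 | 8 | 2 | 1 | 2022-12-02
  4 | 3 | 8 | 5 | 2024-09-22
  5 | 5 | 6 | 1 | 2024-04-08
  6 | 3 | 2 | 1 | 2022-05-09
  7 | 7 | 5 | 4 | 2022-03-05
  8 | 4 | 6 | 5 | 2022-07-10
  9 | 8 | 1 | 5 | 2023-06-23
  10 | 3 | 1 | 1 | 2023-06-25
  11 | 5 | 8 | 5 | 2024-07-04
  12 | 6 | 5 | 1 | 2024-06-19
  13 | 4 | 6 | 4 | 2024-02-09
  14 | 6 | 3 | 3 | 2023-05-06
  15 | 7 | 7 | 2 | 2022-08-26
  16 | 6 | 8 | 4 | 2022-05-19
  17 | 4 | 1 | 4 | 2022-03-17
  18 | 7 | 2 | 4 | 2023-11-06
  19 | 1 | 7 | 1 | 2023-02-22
SELECT c.id, p.name AS customer, c.order_date, c.quantity FROM orders c JOIN customers p ON c.customer_id = p.id WHERE c.quantity >= 2

Execution result:
id | customer | order_date | quantity
2 | Grace Garcia | 2023-08-24 | 4
4 | Grace Garcia | 2024-09-22 | 5
7 | Olivia Miller | 2022-03-05 | 4
8 | Rose Wilson | 2022-07-10 | 5
9 | Jack Garcia | 2023-06-23 | 5
11 | Mia Johnson | 2024-07-04 | 5
13 | Rose Wilson | 2024-02-09 | 4
14 | Peter Wilson | 2023-05-06 | 3
15 | Olivia Miller | 2022-08-26 | 2
16 | Peter Wilson | 2022-05-19 | 4
17 | Rose Wilson | 2022-03-17 | 4
18 | Olivia Miller | 2023-11-06 | 4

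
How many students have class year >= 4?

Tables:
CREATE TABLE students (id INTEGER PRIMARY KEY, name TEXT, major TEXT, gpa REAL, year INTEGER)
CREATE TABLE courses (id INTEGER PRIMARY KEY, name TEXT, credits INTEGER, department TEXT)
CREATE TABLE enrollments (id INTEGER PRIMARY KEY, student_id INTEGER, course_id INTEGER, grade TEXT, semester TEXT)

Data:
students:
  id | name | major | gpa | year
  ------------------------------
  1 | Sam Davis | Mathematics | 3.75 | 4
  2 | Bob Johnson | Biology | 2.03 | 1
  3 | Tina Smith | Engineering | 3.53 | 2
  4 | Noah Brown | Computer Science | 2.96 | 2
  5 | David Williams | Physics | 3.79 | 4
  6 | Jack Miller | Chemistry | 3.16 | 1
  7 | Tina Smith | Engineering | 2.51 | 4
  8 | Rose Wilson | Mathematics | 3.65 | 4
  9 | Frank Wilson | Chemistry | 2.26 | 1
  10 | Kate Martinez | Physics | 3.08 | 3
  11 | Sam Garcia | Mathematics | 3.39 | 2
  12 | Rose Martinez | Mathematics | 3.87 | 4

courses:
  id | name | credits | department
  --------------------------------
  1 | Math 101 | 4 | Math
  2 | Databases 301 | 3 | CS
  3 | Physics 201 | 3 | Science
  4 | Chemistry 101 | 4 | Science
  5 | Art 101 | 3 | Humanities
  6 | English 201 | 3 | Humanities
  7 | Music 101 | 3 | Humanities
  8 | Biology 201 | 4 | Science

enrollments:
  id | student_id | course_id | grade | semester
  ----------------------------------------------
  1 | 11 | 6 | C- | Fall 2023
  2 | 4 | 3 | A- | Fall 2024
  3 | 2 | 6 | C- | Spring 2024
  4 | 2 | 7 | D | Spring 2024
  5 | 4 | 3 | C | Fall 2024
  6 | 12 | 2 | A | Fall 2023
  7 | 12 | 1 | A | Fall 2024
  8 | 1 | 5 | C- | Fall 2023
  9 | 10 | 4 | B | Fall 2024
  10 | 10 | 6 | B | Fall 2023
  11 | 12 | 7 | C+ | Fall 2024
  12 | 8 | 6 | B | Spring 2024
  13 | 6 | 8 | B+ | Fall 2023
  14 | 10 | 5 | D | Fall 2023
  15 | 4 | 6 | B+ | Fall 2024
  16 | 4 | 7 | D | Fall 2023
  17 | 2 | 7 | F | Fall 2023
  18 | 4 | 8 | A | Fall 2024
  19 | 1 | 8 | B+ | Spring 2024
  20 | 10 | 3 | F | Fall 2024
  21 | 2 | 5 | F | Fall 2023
SELECT COUNT(*) FROM students WHERE year >= 4

Execution result:
5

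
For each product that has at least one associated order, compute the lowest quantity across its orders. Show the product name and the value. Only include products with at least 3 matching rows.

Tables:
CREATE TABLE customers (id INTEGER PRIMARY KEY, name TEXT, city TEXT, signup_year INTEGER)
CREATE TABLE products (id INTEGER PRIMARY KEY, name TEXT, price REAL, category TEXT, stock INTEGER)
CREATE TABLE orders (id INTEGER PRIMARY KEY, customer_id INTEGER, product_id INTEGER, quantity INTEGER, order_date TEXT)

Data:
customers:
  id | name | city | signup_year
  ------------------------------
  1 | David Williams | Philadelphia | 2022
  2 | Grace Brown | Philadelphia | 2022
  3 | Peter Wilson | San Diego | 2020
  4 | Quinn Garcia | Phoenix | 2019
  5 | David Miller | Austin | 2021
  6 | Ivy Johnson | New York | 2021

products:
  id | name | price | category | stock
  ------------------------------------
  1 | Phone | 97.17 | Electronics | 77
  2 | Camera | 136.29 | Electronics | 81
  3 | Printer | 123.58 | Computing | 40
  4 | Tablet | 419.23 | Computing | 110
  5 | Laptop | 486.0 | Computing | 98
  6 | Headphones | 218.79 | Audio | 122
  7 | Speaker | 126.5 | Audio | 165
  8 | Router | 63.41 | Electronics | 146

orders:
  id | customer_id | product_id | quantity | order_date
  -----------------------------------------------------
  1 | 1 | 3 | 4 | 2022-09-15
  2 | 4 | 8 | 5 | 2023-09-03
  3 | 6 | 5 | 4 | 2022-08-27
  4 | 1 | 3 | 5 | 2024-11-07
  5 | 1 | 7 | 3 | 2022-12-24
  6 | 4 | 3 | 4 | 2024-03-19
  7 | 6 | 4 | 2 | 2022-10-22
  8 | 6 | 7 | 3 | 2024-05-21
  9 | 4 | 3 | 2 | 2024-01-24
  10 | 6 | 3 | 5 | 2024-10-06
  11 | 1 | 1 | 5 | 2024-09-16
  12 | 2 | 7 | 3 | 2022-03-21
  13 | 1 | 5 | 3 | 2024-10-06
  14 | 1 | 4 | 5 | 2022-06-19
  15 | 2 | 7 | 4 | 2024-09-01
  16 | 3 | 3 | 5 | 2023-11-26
SELECT p.name, MIN(c.quantity) AS min_quantity FROM orders c JOIN products p ON c.product_id = p.id GROUP BY p.id, p.name HAVING COUNT(*) >= 3

Execution result:
name | min_quantity
Printer | 2
Speaker | 3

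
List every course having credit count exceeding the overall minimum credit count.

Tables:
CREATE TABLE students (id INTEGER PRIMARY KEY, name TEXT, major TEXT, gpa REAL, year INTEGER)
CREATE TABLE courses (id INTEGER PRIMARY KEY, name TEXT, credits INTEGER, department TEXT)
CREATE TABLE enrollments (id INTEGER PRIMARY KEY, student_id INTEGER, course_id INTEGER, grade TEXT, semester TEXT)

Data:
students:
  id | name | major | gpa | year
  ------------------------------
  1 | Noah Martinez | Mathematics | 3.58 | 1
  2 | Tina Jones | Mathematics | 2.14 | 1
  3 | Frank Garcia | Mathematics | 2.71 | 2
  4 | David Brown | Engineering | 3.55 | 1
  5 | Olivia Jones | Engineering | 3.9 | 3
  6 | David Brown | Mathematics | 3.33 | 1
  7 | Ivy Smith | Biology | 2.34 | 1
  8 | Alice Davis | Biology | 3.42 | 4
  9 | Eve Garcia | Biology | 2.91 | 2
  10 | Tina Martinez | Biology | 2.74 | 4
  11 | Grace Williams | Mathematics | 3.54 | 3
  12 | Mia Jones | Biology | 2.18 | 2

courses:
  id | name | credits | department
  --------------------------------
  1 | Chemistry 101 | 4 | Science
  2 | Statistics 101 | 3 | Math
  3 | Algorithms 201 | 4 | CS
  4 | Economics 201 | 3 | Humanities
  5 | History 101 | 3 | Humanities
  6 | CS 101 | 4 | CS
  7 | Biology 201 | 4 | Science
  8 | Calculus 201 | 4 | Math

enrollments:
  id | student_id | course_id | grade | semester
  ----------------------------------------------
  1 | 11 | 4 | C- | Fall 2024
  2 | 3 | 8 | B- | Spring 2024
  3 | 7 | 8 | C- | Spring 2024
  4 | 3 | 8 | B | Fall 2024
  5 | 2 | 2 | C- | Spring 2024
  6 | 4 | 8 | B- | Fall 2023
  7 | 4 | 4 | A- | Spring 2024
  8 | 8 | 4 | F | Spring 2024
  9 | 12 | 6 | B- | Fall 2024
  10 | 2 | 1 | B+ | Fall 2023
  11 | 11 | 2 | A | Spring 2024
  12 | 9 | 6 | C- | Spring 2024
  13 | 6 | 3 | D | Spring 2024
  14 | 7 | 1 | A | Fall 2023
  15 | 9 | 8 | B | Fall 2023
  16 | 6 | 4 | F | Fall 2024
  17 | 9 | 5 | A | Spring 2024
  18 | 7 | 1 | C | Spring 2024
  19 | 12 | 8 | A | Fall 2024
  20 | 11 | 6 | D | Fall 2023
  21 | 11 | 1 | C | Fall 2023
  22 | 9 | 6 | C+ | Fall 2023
SELECT name, credits FROM courses WHERE credits > (SELECT MIN(credits) FROM courses)

Execution result:
name | credits
Chemistry 101 | 4
Algorithms 201 | 4
CS 101 | 4
Biology 201 | 4
Calculus 201 | 4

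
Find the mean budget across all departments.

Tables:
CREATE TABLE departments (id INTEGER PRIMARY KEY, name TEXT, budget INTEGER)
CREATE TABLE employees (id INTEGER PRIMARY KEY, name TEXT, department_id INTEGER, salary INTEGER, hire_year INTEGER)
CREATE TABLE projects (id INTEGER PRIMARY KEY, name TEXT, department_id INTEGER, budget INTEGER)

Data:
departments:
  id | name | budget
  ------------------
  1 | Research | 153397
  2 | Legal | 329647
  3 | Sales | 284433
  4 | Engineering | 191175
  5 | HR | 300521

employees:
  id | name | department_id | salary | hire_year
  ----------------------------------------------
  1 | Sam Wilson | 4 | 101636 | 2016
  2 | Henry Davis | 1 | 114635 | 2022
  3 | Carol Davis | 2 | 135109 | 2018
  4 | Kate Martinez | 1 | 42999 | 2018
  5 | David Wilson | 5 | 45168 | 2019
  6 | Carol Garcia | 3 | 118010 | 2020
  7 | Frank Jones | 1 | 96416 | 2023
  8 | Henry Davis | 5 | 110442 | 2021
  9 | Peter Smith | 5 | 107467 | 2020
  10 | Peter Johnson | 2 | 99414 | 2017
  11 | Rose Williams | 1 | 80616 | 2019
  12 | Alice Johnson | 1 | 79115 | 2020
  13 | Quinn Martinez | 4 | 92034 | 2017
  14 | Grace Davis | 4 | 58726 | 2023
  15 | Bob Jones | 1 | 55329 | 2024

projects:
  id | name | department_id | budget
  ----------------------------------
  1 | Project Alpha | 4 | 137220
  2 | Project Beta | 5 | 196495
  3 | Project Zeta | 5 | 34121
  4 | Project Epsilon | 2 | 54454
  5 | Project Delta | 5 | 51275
SELECT AVG(budget) FROM departments

Execution result:
251834.60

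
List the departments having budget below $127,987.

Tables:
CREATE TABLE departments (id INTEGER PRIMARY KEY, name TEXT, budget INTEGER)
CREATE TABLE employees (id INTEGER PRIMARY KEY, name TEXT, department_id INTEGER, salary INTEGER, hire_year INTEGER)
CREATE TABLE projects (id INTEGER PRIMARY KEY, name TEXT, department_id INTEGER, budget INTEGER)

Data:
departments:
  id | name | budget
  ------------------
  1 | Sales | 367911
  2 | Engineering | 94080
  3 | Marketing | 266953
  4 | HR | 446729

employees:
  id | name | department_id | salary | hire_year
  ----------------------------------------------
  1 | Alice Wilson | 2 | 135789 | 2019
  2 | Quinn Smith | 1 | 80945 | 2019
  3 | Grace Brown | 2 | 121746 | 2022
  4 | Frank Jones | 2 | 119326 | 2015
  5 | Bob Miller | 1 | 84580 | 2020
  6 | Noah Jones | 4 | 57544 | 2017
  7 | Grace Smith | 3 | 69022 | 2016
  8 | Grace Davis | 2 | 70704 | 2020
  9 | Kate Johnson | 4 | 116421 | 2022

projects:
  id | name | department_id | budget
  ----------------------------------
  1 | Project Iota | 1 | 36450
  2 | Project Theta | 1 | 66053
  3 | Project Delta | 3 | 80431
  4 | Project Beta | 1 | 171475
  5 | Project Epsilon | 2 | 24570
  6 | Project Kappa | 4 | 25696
SELECT name, budget FROM departments WHERE budget < 127987

Execution result:
name | budget
Engineering | 94080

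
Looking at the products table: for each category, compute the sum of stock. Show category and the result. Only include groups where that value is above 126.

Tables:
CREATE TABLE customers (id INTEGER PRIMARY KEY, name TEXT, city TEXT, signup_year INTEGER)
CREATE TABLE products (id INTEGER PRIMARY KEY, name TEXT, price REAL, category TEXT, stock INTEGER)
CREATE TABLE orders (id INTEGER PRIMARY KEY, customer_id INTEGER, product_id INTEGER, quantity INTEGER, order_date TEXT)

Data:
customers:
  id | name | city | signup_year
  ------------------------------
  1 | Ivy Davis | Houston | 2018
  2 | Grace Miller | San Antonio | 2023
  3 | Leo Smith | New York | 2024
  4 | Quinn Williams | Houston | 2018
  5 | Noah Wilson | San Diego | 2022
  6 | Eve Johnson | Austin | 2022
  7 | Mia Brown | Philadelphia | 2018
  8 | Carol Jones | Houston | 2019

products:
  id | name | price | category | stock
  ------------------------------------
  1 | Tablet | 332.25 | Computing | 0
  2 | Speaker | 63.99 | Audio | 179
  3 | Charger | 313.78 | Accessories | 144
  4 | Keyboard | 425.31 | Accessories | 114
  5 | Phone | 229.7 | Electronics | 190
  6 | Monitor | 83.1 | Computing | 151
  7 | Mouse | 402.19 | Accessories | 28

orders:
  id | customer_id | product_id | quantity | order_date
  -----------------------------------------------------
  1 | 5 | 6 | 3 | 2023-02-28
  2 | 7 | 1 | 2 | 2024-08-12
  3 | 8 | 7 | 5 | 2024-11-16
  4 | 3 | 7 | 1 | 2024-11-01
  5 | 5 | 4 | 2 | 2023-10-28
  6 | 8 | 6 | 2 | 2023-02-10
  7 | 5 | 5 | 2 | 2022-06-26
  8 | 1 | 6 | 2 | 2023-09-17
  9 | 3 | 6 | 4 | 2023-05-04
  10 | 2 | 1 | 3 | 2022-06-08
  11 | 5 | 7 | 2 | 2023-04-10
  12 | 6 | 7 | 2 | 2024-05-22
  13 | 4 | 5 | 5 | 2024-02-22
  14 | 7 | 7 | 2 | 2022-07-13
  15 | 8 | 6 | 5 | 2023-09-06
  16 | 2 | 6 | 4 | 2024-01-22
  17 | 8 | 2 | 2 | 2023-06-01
SELECT category, SUM(stock) AS sum_stock FROM products GROUP BY category HAVING SUM(stock) > 126

Execution result:
category | sum_stock
Accessories | 286
Audio | 179
Computing | 151
Electronics | 190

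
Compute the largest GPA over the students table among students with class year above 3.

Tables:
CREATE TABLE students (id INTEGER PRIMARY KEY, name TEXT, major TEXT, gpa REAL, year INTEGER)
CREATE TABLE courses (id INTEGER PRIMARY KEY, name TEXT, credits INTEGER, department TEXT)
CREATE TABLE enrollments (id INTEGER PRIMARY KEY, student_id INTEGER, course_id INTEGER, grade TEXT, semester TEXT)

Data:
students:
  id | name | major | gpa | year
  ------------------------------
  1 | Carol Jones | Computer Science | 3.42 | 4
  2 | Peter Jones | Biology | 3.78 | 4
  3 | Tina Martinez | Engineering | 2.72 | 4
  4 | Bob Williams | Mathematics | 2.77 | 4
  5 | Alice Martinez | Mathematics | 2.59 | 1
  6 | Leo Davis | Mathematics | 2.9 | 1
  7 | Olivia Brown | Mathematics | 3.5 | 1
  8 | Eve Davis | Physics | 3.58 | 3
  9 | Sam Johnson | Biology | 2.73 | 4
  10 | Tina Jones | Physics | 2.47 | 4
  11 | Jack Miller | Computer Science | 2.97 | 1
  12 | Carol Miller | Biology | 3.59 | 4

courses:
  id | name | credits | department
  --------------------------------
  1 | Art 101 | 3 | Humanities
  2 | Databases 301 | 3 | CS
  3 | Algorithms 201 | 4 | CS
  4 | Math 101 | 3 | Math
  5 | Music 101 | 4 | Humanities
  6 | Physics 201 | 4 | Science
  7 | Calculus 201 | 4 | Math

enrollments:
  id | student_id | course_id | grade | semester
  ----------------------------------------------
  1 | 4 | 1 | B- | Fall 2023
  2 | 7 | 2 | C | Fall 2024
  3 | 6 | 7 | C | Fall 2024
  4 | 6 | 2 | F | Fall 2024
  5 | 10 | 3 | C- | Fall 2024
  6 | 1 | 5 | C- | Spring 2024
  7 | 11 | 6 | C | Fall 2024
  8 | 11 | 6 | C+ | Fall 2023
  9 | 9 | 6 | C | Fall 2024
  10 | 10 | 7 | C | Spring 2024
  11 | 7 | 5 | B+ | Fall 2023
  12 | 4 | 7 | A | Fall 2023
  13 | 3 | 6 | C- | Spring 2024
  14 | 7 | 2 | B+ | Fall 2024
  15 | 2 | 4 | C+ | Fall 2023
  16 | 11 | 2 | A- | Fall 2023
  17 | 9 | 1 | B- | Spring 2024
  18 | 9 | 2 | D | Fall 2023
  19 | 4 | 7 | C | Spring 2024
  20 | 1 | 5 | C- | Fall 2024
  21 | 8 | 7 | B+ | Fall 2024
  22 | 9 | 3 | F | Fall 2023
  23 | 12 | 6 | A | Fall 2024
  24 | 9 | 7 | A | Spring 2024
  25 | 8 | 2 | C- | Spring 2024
SELECT MAX(gpa) FROM students WHERE year > 3

Execution result:
3.78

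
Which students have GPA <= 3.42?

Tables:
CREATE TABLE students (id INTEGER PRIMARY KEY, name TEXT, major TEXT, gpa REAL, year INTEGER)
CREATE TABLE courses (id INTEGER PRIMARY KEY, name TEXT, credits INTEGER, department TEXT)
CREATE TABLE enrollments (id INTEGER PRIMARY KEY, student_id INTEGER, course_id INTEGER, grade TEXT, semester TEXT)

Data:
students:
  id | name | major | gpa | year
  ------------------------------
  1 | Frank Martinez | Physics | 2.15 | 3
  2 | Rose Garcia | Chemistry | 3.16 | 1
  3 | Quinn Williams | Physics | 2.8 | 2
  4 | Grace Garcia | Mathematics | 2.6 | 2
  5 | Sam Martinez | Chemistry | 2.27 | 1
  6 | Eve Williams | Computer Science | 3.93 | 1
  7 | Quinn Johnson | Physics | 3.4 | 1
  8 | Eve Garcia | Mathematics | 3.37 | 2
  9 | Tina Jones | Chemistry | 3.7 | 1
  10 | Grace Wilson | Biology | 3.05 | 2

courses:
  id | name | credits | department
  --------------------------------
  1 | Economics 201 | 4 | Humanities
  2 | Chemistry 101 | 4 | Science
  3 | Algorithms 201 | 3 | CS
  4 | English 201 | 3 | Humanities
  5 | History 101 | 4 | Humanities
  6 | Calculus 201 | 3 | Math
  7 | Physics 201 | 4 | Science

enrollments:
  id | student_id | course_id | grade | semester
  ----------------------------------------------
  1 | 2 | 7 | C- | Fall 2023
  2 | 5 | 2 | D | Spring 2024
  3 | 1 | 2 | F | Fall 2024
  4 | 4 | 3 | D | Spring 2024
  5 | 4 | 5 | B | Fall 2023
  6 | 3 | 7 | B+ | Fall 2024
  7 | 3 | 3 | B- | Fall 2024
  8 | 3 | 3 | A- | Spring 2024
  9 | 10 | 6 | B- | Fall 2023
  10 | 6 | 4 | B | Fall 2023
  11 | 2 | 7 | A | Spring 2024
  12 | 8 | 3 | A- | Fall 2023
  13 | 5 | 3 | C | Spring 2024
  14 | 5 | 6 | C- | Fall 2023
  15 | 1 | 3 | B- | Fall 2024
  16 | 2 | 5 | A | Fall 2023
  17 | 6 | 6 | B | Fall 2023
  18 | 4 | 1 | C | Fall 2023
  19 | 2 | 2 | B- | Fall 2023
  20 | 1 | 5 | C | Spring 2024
SELECT name, gpa FROM students WHERE gpa <= 3.42

Execution result:
name | gpa
Frank Martinez | 2.15
Rose Garcia | 3.16
Quinn Williams | 2.80
Grace Garcia | 2.60
Sam Martinez | 2.27
Quinn Johnson | 3.40
Eve Garcia | 3.37
Grace Wilson | 3.05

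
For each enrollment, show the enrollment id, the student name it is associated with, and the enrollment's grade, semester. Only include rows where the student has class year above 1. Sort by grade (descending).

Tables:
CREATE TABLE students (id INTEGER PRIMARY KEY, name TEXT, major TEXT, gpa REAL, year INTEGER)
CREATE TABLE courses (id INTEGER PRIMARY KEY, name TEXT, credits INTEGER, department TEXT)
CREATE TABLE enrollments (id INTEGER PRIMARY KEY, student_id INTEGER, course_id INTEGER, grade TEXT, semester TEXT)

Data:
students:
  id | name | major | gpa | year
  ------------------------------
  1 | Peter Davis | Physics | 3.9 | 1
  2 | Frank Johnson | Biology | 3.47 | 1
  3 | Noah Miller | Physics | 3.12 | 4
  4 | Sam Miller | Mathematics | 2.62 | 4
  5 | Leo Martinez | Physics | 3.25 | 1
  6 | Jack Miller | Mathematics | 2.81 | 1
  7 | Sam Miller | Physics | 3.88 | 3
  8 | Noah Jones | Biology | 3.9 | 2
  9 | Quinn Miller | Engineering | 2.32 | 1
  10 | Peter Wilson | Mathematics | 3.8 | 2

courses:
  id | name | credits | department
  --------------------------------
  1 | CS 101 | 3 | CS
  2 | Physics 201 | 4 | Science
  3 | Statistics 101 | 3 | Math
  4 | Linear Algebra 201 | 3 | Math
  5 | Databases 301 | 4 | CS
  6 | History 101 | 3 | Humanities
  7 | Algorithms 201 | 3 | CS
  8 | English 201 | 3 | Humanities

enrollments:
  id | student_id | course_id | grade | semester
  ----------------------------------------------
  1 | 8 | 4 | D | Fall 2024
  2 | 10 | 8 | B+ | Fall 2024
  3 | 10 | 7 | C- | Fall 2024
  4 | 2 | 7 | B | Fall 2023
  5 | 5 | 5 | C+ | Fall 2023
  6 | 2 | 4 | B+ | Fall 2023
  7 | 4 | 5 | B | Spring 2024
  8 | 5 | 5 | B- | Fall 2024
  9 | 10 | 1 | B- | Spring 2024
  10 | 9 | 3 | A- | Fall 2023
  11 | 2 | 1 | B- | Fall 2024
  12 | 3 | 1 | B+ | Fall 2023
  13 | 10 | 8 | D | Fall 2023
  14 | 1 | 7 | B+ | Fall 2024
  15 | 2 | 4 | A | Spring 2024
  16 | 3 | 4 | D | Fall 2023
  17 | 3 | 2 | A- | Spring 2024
SELECT c.id, p.name AS student, c.grade, c.semester FROM enrollments c JOIN students p ON c.student_id = p.id WHERE p.year > 1 ORDER BY c.grade DESC

Execution result:
id | student | grade | semester
1 | Noah Jones | D | Fall 2024
13 | Peter Wilson | D | Fall 2023
16 | Noah Miller | D | Fall 2023
3 | Peter Wilson | C- | Fall 2024
9 | Peter Wilson | B- | Spring 2024
2 | Peter Wilson | B+ | Fall 2024
12 | Noah Miller | B+ | Fall 2023
7 | Sam Miller | B | Spring 2024
17 | Noah Miller | A- | Spring 2024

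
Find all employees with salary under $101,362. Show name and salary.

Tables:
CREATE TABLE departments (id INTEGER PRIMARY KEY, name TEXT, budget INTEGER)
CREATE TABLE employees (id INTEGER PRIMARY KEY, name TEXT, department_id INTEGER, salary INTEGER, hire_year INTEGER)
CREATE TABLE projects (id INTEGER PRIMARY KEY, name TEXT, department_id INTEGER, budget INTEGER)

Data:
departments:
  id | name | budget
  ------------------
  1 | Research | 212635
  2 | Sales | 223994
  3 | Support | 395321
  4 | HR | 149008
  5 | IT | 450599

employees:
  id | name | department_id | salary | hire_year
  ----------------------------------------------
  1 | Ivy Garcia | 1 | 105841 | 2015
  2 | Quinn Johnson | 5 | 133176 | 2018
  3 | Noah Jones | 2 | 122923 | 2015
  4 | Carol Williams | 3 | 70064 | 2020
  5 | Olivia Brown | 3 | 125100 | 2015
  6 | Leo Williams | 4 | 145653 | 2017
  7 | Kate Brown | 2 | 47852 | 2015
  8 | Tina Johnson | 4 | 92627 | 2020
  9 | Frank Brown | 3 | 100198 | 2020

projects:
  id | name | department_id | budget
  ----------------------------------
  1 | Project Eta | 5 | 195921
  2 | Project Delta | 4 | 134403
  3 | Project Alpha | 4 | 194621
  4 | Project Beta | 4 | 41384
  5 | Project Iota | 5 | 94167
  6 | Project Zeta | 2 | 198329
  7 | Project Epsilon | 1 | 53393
SELECT name, salary FROM employees WHERE salary < 101362

Execution result:
name | salary
Carol Williams | 70064
Kate Brown | 47852
Tina Johnson | 92627
Frank Brown | 100198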